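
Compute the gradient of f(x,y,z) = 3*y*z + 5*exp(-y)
(0, 3*z - 5*exp(-y), 3*y)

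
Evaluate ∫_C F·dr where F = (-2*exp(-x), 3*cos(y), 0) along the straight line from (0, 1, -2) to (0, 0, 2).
-3*sin(1)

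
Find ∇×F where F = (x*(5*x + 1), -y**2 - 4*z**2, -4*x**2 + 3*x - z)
(8*z, 8*x - 3, 0)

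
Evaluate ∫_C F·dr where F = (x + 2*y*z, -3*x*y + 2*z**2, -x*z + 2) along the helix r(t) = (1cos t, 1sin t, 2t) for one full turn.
4*pi*(10 - pi)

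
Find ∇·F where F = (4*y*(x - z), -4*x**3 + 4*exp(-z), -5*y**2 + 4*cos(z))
4*y - 4*sin(z)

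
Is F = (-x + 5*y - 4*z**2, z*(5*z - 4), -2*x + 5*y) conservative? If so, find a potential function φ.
No, ∇×F = (9 - 10*z, 2 - 8*z, -5) ≠ 0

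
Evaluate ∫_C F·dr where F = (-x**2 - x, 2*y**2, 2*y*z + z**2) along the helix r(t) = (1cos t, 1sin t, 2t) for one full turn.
-16*pi + 64*pi**3/3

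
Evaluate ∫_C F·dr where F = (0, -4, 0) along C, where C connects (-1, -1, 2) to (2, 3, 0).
-16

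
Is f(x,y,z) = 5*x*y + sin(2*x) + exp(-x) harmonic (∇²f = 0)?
No, ∇²f = -4*sin(2*x) + exp(-x)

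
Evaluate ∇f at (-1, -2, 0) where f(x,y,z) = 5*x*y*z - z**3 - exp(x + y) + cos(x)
(-exp(-3) + sin(1), -exp(-3), 10)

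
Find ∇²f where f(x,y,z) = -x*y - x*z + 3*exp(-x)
3*exp(-x)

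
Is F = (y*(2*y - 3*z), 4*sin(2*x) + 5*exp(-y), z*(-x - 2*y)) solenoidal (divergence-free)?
No, ∇·F = -x - 2*y - 5*exp(-y)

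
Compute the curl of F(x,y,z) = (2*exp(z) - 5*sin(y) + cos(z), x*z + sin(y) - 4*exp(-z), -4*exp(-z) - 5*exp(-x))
(-x - 4*exp(-z), 2*exp(z) - sin(z) - 5*exp(-x), z + 5*cos(y))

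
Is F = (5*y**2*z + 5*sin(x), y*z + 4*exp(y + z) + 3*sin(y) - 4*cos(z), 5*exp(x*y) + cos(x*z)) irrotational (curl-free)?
No, ∇×F = (5*x*exp(x*y) - y - 4*exp(y + z) - 4*sin(z), 5*y**2 - 5*y*exp(x*y) + z*sin(x*z), -10*y*z)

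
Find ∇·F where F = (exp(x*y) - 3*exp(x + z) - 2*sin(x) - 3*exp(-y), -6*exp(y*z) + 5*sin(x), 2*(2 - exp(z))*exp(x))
y*exp(x*y) - 6*z*exp(y*z) - 5*exp(x + z) - 2*cos(x)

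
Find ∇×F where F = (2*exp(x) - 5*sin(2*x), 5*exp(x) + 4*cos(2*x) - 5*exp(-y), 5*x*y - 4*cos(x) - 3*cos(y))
(5*x + 3*sin(y), -5*y - 4*sin(x), 5*exp(x) - 8*sin(2*x))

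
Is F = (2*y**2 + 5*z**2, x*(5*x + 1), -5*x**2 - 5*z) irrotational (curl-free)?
No, ∇×F = (0, 10*x + 10*z, 10*x - 4*y + 1)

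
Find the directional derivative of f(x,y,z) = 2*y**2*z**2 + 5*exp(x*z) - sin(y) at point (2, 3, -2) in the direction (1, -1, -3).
sqrt(11)*(exp(4)*cos(3) - 40 + 168*exp(4))*exp(-4)/11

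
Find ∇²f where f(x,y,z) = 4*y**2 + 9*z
8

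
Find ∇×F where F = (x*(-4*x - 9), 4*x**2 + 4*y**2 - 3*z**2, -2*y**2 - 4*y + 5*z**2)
(-4*y + 6*z - 4, 0, 8*x)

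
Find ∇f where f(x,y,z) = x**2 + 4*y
(2*x, 4, 0)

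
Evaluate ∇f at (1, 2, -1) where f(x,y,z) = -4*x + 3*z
(-4, 0, 3)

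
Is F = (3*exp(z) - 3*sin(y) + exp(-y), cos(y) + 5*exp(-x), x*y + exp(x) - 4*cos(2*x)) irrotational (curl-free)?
No, ∇×F = (x, -y - exp(x) + 3*exp(z) - 8*sin(2*x), 3*cos(y) + exp(-y) - 5*exp(-x))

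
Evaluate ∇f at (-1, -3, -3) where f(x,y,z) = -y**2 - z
(0, 6, -1)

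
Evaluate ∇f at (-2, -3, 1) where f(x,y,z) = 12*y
(0, 12, 0)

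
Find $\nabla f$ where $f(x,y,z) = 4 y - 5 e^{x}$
(-5*exp(x), 4, 0)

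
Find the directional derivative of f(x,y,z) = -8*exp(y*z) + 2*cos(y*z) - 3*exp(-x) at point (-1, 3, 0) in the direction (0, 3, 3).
-12*sqrt(2)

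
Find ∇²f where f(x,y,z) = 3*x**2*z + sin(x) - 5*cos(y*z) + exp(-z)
5*y**2*cos(y*z) + 5*z**2*cos(y*z) + 6*z - sin(x) + exp(-z)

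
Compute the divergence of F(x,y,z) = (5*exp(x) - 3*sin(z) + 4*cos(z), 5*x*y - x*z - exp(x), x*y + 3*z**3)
5*x + 9*z**2 + 5*exp(x)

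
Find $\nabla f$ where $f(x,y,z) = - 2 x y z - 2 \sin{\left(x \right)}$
(-2*y*z - 2*cos(x), -2*x*z, -2*x*y)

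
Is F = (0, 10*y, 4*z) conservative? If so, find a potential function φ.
Yes, F is conservative. φ = 5*y**2 + 2*z**2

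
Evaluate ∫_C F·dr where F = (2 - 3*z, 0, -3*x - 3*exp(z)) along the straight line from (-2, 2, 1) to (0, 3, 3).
-3*exp(3) - 2 + 3*E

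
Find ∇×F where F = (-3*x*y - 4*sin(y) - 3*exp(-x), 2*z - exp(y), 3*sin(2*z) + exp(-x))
(-2, exp(-x), 3*x + 4*cos(y))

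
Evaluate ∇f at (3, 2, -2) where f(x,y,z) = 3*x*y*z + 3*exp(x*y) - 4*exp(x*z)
(-12 + 8*exp(-6) + 6*exp(6), -18 + 9*exp(6), 18 - 12*exp(-6))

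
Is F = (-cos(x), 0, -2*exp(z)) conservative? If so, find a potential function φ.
Yes, F is conservative. φ = -2*exp(z) - sin(x)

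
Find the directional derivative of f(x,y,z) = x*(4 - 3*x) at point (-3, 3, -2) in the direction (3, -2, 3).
3*sqrt(22)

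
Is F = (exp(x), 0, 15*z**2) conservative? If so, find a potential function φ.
Yes, F is conservative. φ = 5*z**3 + exp(x)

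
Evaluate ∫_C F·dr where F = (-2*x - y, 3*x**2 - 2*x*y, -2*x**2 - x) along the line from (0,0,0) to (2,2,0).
-10/3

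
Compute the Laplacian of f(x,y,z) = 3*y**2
6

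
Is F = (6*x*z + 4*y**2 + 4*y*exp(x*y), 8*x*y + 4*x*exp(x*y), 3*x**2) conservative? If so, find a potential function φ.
Yes, F is conservative. φ = 3*x**2*z + 4*x*y**2 + 4*exp(x*y)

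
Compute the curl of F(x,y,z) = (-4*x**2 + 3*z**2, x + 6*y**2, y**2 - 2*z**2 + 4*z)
(2*y, 6*z, 1)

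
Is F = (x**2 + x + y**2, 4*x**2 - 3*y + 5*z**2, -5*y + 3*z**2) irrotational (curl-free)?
No, ∇×F = (-10*z - 5, 0, 8*x - 2*y)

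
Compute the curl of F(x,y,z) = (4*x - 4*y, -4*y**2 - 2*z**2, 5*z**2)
(4*z, 0, 4)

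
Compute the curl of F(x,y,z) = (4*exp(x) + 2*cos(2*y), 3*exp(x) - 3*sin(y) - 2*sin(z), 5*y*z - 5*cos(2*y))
(5*z + 10*sin(2*y) + 2*cos(z), 0, 3*exp(x) + 4*sin(2*y))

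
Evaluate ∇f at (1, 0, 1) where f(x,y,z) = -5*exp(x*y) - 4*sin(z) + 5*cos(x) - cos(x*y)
(-5*sin(1), -5, -4*cos(1))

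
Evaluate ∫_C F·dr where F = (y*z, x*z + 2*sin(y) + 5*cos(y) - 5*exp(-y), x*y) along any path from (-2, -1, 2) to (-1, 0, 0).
-5*E - 1 + 2*cos(1) + 5*sin(1)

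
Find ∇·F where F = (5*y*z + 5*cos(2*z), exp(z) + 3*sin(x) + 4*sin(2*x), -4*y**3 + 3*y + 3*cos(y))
0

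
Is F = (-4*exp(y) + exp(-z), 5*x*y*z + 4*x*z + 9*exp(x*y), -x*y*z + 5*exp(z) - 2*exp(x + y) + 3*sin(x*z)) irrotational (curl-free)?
No, ∇×F = (-5*x*y - x*z - 4*x - 2*exp(x + y), y*z - 3*z*cos(x*z) + 2*exp(x + y) - exp(-z), 5*y*z + 9*y*exp(x*y) + 4*z + 4*exp(y))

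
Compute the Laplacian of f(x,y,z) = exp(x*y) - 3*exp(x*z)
x**2*exp(x*y) - 3*x**2*exp(x*z) + y**2*exp(x*y) - 3*z**2*exp(x*z)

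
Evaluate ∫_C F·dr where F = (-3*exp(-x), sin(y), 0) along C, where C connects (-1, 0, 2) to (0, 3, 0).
-3*E - cos(3) + 4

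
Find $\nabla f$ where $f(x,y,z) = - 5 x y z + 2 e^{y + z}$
(-5*y*z, -5*x*z + 2*exp(y + z), -5*x*y + 2*exp(y + z))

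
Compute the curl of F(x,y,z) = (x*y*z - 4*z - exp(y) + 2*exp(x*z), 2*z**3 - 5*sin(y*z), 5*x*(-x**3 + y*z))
(5*x*z + 5*y*cos(y*z) - 6*z**2, 20*x**3 + x*y + 2*x*exp(x*z) - 5*y*z - 4, -x*z + exp(y))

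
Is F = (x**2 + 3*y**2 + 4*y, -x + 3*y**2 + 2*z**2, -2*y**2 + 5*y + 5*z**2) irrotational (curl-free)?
No, ∇×F = (-4*y - 4*z + 5, 0, -6*y - 5)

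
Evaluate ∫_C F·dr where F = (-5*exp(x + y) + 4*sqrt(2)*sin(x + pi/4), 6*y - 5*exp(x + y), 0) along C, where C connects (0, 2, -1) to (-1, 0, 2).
-8 - 4*sqrt(2)*sin(pi/4 + 1) - 5*exp(-1) + 5*exp(2)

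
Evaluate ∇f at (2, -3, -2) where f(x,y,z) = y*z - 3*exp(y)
(0, -2 - 3*exp(-3), -3)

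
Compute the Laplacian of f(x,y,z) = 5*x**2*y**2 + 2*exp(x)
10*x**2 + 10*y**2 + 2*exp(x)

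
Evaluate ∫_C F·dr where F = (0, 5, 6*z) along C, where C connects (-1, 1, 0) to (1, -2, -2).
-3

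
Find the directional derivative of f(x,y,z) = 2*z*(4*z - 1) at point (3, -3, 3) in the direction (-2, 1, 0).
0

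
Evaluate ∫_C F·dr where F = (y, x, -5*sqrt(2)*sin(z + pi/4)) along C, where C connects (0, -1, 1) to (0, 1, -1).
10*sin(1)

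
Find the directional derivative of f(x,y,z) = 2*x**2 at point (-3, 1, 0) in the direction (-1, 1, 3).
12*sqrt(11)/11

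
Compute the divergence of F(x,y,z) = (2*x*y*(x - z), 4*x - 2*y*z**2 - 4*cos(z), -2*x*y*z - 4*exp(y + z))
2*y*(x - z) - 2*z**2 - 4*exp(y + z)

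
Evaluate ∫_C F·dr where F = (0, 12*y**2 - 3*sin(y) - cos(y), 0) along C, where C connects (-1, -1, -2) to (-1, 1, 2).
8 - 2*sin(1)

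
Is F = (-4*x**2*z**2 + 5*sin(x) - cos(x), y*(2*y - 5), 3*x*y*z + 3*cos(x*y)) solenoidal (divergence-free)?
No, ∇·F = 3*x*y - 8*x*z**2 + 4*y + sin(x) + 5*cos(x) - 5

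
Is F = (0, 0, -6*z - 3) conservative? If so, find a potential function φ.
Yes, F is conservative. φ = 3*z*(-z - 1)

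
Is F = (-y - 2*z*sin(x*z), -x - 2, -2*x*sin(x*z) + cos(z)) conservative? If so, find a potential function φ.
Yes, F is conservative. φ = -x*y - 2*y + sin(z) + 2*cos(x*z)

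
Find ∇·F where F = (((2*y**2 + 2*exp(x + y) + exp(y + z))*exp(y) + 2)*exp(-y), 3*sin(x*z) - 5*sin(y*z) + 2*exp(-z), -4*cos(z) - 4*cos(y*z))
4*y*sin(y*z) - 5*z*cos(y*z) + 2*exp(x + y) + 4*sin(z)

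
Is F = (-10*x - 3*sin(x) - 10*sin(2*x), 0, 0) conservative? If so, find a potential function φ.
Yes, F is conservative. φ = -5*x**2 + 3*cos(x) + 5*cos(2*x)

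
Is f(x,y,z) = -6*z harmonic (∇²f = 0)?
Yes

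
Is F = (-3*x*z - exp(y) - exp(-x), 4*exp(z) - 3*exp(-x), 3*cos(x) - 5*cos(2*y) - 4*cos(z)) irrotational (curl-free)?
No, ∇×F = (-4*exp(z) + 10*sin(2*y), -3*x + 3*sin(x), exp(y) + 3*exp(-x))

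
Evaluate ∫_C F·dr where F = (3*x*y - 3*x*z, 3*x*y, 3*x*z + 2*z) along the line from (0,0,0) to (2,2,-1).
23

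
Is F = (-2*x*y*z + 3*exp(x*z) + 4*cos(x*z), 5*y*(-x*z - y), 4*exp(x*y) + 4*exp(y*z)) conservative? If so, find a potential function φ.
No, ∇×F = (5*x*y + 4*x*exp(x*y) + 4*z*exp(y*z), -2*x*y + 3*x*exp(x*z) - 4*x*sin(x*z) - 4*y*exp(x*y), z*(2*x - 5*y)) ≠ 0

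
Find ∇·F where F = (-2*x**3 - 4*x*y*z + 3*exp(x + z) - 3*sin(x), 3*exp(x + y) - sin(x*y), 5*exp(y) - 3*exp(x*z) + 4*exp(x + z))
-6*x**2 - 3*x*exp(x*z) - x*cos(x*y) - 4*y*z + 3*exp(x + y) + 7*exp(x + z) - 3*cos(x)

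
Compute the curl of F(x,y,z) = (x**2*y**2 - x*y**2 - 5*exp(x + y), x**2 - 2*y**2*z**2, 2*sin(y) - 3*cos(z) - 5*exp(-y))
(4*y**2*z + 2*cos(y) + 5*exp(-y), 0, -2*x**2*y + 2*x*y + 2*x + 5*exp(x + y))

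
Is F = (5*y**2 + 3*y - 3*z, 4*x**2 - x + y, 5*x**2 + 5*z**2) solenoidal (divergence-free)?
No, ∇·F = 10*z + 1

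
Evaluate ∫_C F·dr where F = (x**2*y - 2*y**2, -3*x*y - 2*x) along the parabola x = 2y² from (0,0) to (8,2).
4744/21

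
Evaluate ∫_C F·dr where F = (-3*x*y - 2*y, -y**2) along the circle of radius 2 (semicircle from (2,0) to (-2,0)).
4*pi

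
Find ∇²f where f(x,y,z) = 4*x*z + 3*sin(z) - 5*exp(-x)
-3*sin(z) - 5*exp(-x)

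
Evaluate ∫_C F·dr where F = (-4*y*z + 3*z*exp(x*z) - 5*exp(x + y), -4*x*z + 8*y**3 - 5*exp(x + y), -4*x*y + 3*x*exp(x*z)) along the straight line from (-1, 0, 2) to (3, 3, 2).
-2*exp(6) - 3*exp(-2) + 5*exp(-1) + 90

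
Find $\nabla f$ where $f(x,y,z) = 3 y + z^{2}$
(0, 3, 2*z)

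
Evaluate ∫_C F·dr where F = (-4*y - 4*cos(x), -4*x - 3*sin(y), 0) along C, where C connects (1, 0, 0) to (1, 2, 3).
-11 + 3*cos(2)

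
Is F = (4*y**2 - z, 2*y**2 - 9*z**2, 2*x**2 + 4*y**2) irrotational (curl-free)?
No, ∇×F = (8*y + 18*z, -4*x - 1, -8*y)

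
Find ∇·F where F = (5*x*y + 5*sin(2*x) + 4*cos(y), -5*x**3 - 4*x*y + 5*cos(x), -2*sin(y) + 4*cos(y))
-4*x + 5*y + 10*cos(2*x)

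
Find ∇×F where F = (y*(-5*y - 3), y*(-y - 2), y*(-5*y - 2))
(-10*y - 2, 0, 10*y + 3)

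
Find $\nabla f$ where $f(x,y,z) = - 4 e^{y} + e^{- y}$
(0, -4*exp(y) - exp(-y), 0)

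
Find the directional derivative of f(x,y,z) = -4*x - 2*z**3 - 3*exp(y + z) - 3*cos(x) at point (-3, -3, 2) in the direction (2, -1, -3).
sqrt(14)*(-3*E*sin(3) + 6 + 32*E)*exp(-1)/7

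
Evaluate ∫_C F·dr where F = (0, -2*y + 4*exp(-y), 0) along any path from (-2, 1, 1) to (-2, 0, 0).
-3 + 4*exp(-1)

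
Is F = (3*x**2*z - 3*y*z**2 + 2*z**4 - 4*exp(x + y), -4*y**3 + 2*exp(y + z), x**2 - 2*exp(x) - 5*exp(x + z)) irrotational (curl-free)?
No, ∇×F = (-2*exp(y + z), 3*x**2 - 2*x - 6*y*z + 8*z**3 + 2*exp(x) + 5*exp(x + z), 3*z**2 + 4*exp(x + y))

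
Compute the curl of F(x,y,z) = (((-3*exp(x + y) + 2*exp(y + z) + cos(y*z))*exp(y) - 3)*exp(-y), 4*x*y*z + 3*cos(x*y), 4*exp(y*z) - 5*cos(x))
(-4*x*y + 4*z*exp(y*z), -y*sin(y*z) + 2*exp(y + z) - 5*sin(x), 4*y*z - 3*y*sin(x*y) + z*sin(y*z) + 3*exp(x + y) - 2*exp(y + z) - 3*exp(-y))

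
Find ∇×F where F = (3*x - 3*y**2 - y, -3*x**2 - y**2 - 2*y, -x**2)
(0, 2*x, -6*x + 6*y + 1)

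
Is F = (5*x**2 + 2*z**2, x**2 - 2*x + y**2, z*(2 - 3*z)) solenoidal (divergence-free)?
No, ∇·F = 10*x + 2*y - 6*z + 2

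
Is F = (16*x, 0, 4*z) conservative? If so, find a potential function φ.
Yes, F is conservative. φ = 8*x**2 + 2*z**2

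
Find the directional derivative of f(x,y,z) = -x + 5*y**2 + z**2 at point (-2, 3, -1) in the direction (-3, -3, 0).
-29*sqrt(2)/2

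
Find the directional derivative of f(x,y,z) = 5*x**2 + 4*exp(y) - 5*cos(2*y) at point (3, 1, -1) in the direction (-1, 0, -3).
-3*sqrt(10)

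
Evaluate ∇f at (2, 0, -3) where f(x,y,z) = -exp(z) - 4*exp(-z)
(0, 0, (-1 + 4*exp(6))*exp(-3))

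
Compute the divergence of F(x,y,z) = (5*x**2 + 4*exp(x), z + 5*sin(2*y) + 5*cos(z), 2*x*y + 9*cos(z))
10*x + 4*exp(x) - 9*sin(z) + 10*cos(2*y)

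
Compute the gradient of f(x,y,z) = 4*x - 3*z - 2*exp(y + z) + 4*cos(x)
(4 - 4*sin(x), -2*exp(y + z), -2*exp(y + z) - 3)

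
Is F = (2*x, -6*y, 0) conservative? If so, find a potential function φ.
Yes, F is conservative. φ = x**2 - 3*y**2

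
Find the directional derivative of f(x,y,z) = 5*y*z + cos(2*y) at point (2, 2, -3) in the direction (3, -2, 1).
2*sqrt(14)*(sin(4) + 10)/7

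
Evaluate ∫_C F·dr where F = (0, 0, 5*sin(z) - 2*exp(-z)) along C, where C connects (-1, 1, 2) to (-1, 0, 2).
0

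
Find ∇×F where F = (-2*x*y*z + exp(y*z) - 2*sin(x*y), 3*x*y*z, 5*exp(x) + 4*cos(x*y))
(-x*(3*y + 4*sin(x*y)), -2*x*y + y*exp(y*z) + 4*y*sin(x*y) - 5*exp(x), 2*x*z + 2*x*cos(x*y) + 3*y*z - z*exp(y*z))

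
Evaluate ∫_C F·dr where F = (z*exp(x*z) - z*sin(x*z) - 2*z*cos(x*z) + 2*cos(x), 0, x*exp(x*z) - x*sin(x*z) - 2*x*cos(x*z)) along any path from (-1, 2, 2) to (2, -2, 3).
-exp(-2) - cos(2) - 2*sin(6) + cos(6) + 2*sin(1) + exp(6)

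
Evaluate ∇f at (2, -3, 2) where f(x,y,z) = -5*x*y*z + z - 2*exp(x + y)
(30 - 2*exp(-1), -20 - 2*exp(-1), 31)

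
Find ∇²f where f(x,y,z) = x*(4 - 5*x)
-10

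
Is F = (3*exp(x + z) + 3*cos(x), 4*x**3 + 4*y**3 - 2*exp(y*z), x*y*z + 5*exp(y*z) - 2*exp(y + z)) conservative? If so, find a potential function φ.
No, ∇×F = (x*z + 2*y*exp(y*z) + 5*z*exp(y*z) - 2*exp(y + z), -y*z + 3*exp(x + z), 12*x**2) ≠ 0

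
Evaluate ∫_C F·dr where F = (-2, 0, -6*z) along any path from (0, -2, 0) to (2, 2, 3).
-31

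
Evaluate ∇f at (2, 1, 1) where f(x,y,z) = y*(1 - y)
(0, -1, 0)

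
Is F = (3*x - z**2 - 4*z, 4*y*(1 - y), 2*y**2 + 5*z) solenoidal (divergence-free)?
No, ∇·F = 12 - 8*y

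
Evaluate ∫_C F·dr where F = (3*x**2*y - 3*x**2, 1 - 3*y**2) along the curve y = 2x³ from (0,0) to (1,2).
-6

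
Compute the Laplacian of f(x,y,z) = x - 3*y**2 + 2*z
-6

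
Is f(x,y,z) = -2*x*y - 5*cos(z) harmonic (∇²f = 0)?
No, ∇²f = 5*cos(z)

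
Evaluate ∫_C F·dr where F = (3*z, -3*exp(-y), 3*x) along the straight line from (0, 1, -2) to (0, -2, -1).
-(3 - 3*exp(3))*exp(-1)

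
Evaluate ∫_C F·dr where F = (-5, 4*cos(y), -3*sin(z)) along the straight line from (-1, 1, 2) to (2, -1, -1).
-15 - 8*sin(1) - 3*cos(2) + 3*cos(1)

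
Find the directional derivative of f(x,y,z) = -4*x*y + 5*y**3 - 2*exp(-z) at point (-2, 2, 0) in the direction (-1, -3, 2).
-96*sqrt(14)/7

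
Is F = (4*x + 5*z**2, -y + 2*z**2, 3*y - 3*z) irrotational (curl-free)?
No, ∇×F = (3 - 4*z, 10*z, 0)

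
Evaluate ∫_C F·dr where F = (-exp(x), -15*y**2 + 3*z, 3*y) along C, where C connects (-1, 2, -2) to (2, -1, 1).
-exp(2) + exp(-1) + 54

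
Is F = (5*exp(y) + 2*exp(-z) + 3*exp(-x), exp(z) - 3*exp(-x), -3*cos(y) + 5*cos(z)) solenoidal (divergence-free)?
No, ∇·F = -5*sin(z) - 3*exp(-x)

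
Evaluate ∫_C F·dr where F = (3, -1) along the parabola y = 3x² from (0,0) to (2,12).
-6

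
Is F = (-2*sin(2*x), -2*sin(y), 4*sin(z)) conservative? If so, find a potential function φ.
Yes, F is conservative. φ = cos(2*x) + 2*cos(y) - 4*cos(z)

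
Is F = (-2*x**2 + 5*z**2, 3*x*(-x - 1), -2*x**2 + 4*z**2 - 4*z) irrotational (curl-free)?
No, ∇×F = (0, 4*x + 10*z, -6*x - 3)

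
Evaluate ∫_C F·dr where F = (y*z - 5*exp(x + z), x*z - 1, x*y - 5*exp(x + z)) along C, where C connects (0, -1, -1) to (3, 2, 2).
-5*exp(5) + 5*exp(-1) + 9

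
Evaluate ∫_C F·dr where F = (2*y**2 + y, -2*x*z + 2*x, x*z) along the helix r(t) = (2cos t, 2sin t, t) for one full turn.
4*pi*(1 - 2*pi)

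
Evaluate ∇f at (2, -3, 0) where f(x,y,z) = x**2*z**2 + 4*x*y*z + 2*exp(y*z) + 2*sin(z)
(0, 0, -28)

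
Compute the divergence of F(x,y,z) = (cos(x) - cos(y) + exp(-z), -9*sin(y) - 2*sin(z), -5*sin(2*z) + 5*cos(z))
-sin(x) - 5*sin(z) - 9*cos(y) - 10*cos(2*z)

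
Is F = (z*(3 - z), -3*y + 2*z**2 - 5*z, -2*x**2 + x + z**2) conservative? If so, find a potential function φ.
No, ∇×F = (5 - 4*z, 4*x - 2*z + 2, 0) ≠ 0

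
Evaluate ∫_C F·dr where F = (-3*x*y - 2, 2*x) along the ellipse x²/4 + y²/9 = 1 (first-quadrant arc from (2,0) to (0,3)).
3*pi + 16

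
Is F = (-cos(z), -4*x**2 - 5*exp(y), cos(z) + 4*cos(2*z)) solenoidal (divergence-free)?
No, ∇·F = -5*exp(y) - sin(z) - 8*sin(2*z)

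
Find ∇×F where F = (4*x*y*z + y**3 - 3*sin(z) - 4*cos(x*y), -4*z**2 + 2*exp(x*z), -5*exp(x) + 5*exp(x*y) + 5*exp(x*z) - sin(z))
(5*x*exp(x*y) - 2*x*exp(x*z) + 8*z, 4*x*y - 5*y*exp(x*y) - 5*z*exp(x*z) + 5*exp(x) - 3*cos(z), -4*x*z - 4*x*sin(x*y) - 3*y**2 + 2*z*exp(x*z))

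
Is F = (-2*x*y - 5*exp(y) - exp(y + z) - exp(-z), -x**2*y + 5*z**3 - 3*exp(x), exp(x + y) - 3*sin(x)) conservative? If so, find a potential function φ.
No, ∇×F = (-15*z**2 + exp(x + y), ((-exp(x + y) - exp(y + z) + 3*cos(x))*exp(z) + 1)*exp(-z), -2*x*y + 2*x - 3*exp(x) + 5*exp(y) + exp(y + z)) ≠ 0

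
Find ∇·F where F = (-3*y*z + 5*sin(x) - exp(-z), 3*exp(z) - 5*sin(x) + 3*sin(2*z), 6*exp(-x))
5*cos(x)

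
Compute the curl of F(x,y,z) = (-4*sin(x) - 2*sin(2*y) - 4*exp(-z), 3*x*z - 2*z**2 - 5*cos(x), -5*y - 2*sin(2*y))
(-3*x + 4*z - 4*cos(2*y) - 5, 4*exp(-z), 3*z + 5*sin(x) + 4*cos(2*y))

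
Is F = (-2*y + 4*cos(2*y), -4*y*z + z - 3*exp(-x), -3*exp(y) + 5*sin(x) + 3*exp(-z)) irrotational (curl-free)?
No, ∇×F = (4*y - 3*exp(y) - 1, -5*cos(x), 8*sin(2*y) + 2 + 3*exp(-x))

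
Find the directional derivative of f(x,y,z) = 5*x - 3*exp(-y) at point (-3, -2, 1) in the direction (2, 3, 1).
sqrt(14)*(10 + 9*exp(2))/14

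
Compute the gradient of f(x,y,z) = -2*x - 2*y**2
(-2, -4*y, 0)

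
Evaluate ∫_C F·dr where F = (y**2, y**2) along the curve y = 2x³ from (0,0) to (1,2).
68/21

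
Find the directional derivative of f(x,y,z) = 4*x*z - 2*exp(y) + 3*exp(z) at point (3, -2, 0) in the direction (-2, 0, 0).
0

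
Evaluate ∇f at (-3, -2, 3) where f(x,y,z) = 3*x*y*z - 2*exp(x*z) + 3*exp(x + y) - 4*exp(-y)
(-18 - 6*exp(-9) + 3*exp(-5), -27 + 3*exp(-5) + 4*exp(2), 6*exp(-9) + 18)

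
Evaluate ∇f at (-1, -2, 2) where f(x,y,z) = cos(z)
(0, 0, -sin(2))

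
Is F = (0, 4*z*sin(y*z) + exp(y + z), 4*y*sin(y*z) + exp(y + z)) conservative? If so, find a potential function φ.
Yes, F is conservative. φ = exp(y + z) - 4*cos(y*z)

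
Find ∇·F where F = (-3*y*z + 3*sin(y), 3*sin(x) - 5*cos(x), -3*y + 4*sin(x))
0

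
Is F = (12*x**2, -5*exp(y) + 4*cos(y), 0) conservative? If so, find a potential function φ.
Yes, F is conservative. φ = 4*x**3 - 5*exp(y) + 4*sin(y)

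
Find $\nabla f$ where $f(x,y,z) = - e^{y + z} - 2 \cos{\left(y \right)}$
(0, -exp(y + z) + 2*sin(y), -exp(y + z))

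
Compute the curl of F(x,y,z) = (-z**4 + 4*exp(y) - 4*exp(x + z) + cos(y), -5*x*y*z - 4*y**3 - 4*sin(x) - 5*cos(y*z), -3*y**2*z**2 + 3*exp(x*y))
(5*x*y + 3*x*exp(x*y) - 6*y*z**2 - 5*y*sin(y*z), -3*y*exp(x*y) - 4*z**3 - 4*exp(x + z), -5*y*z - 4*exp(y) + sin(y) - 4*cos(x))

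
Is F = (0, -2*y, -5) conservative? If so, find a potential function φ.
Yes, F is conservative. φ = -y**2 - 5*z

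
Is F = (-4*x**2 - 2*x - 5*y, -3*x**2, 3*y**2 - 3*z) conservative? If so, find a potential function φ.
No, ∇×F = (6*y, 0, 5 - 6*x) ≠ 0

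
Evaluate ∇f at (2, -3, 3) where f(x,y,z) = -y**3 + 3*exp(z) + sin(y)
(0, -27 + cos(3), 3*exp(3))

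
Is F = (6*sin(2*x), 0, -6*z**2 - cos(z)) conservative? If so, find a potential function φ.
Yes, F is conservative. φ = -2*z**3 - sin(z) - 3*cos(2*x)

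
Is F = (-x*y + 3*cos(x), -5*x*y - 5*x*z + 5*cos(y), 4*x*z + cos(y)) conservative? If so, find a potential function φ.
No, ∇×F = (5*x - sin(y), -4*z, x - 5*y - 5*z) ≠ 0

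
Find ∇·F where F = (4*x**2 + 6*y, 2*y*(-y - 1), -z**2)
8*x - 4*y - 2*z - 2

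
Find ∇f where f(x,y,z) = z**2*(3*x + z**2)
(3*z**2, 0, 6*x*z + 4*z**3)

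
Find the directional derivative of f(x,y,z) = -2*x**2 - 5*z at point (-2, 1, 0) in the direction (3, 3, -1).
29*sqrt(19)/19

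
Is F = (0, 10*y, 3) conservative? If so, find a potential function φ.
Yes, F is conservative. φ = 5*y**2 + 3*z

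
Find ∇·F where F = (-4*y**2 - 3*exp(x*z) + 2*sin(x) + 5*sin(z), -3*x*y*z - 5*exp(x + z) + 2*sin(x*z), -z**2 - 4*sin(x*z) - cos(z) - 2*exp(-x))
-3*x*z - 4*x*cos(x*z) - 3*z*exp(x*z) - 2*z + sin(z) + 2*cos(x)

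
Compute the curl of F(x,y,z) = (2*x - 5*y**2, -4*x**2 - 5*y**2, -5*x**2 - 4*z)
(0, 10*x, -8*x + 10*y)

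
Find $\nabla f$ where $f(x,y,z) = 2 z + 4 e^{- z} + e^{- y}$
(0, -exp(-y), 2 - 4*exp(-z))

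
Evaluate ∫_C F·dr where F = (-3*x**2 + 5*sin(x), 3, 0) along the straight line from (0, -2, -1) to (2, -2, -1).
-3 - 5*cos(2)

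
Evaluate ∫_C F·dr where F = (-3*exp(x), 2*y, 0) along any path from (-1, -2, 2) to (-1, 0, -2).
-4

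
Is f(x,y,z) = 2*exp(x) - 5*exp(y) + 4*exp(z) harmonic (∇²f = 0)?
No, ∇²f = 2*exp(x) - 5*exp(y) + 4*exp(z)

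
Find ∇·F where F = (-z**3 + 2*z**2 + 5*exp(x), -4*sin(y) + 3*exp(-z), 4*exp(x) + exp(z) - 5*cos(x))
5*exp(x) + exp(z) - 4*cos(y)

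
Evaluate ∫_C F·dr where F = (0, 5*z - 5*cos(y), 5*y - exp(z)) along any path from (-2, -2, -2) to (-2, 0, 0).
-21 - 5*sin(2) + exp(-2)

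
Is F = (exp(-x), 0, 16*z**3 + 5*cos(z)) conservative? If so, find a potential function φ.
Yes, F is conservative. φ = 4*z**4 + 5*sin(z) - exp(-x)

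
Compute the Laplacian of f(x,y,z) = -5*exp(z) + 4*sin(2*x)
-5*exp(z) - 16*sin(2*x)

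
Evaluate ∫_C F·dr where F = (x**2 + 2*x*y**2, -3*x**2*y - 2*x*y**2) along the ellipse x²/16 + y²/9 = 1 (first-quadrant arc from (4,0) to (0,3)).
-604/3 - 27*pi/2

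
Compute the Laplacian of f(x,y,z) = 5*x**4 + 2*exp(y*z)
60*x**2 + 2*y**2*exp(y*z) + 2*z**2*exp(y*z)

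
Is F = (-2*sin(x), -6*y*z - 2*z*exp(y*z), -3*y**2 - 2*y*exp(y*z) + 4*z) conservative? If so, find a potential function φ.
Yes, F is conservative. φ = -3*y**2*z + 2*z**2 - 2*exp(y*z) + 2*cos(x)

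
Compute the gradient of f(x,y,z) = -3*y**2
(0, -6*y, 0)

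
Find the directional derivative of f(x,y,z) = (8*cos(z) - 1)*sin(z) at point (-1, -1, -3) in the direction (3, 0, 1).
sqrt(10)*(-cos(3) + 8*cos(6))/10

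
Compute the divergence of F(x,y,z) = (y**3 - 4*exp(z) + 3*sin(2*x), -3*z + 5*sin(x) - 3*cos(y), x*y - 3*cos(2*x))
3*sin(y) + 6*cos(2*x)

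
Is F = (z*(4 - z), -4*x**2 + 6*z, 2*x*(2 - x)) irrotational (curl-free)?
No, ∇×F = (-6, 4*x - 2*z, -8*x)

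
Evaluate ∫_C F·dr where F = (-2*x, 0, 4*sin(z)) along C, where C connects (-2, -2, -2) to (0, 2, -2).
4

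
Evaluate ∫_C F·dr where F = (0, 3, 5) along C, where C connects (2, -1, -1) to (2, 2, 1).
19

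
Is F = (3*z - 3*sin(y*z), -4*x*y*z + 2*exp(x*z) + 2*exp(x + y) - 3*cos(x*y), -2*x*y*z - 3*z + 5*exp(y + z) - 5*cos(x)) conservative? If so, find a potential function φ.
No, ∇×F = (4*x*y - 2*x*z - 2*x*exp(x*z) + 5*exp(y + z), 2*y*z - 3*y*cos(y*z) - 5*sin(x) + 3, -4*y*z + 3*y*sin(x*y) + 2*z*exp(x*z) + 3*z*cos(y*z) + 2*exp(x + y)) ≠ 0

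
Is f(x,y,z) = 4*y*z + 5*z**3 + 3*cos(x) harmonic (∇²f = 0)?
No, ∇²f = 30*z - 3*cos(x)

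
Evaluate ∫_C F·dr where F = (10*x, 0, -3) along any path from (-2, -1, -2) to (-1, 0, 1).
-24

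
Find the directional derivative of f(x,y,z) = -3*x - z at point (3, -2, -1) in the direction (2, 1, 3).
-9*sqrt(14)/14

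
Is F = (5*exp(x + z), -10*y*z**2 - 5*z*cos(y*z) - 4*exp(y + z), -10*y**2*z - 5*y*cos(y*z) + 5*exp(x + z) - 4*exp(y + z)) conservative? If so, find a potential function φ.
Yes, F is conservative. φ = -5*y**2*z**2 + 5*exp(x + z) - 4*exp(y + z) - 5*sin(y*z)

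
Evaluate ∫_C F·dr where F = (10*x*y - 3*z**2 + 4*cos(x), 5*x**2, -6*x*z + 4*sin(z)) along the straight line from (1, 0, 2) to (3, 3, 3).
-4*sin(1) + 4*cos(2) - 4*sqrt(2)*cos(pi/4 + 3) + 66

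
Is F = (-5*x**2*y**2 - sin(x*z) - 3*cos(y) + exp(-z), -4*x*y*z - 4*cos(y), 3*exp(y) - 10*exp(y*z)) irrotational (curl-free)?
No, ∇×F = (4*x*y - 10*z*exp(y*z) + 3*exp(y), -x*cos(x*z) - exp(-z), 10*x**2*y - 4*y*z - 3*sin(y))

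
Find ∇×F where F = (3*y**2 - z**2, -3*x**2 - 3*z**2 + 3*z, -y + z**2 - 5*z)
(6*z - 4, -2*z, -6*x - 6*y)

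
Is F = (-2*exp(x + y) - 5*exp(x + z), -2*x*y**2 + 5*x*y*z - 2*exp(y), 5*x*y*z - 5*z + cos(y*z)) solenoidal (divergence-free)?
No, ∇·F = x*y + 5*x*z - y*sin(y*z) - 2*exp(y) - 2*exp(x + y) - 5*exp(x + z) - 5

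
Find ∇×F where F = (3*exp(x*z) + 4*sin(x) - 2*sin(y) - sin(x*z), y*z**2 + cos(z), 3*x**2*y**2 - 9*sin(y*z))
(6*x**2*y - 2*y*z - 9*z*cos(y*z) + sin(z), x*(-6*y**2 + 3*exp(x*z) - cos(x*z)), 2*cos(y))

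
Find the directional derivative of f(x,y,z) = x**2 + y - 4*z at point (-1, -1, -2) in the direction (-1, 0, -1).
3*sqrt(2)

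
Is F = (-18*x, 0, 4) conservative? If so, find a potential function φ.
Yes, F is conservative. φ = -9*x**2 + 4*z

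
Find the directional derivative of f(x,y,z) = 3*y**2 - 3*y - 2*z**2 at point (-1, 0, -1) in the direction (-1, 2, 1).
-sqrt(6)/3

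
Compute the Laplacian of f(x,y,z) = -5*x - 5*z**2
-10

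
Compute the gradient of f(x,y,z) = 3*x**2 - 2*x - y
(6*x - 2, -1, 0)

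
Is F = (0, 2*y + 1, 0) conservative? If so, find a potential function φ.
Yes, F is conservative. φ = y*(y + 1)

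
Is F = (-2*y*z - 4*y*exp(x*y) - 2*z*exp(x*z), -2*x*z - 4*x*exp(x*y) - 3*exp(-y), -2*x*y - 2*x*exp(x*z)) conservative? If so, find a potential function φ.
Yes, F is conservative. φ = -2*x*y*z - 4*exp(x*y) - 2*exp(x*z) + 3*exp(-y)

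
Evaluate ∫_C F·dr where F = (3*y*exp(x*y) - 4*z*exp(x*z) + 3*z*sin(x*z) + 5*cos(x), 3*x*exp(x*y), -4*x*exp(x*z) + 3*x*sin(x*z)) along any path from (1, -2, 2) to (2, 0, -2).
-5*sin(1) + 3*cos(2) - 3*exp(-2) - 4*exp(-4) - 3*cos(4) + 3 + 5*sin(2) + 4*exp(2)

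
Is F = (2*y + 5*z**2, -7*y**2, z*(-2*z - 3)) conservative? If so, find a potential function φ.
No, ∇×F = (0, 10*z, -2) ≠ 0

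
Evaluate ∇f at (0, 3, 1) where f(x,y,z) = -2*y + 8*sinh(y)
(0, -2 + 8*cosh(3), 0)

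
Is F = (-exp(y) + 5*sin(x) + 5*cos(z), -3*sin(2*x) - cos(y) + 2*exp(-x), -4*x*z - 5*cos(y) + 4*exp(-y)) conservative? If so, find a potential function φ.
No, ∇×F = (5*sin(y) - 4*exp(-y), 4*z - 5*sin(z), exp(y) - 6*cos(2*x) - 2*exp(-x)) ≠ 0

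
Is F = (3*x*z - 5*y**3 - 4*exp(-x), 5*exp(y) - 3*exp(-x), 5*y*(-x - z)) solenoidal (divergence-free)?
No, ∇·F = -5*y + 3*z + 5*exp(y) + 4*exp(-x)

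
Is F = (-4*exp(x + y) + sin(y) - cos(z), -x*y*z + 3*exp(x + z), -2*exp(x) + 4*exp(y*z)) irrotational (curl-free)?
No, ∇×F = (x*y + 4*z*exp(y*z) - 3*exp(x + z), 2*exp(x) + sin(z), -y*z + 4*exp(x + y) + 3*exp(x + z) - cos(y))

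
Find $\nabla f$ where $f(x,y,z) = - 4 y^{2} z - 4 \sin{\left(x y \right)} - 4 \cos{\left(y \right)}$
(-4*y*cos(x*y), -4*x*cos(x*y) - 8*y*z + 4*sin(y), -4*y**2)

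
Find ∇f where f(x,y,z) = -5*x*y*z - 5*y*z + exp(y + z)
(-5*y*z, -5*x*z - 5*z + exp(y + z), -5*x*y - 5*y + exp(y + z))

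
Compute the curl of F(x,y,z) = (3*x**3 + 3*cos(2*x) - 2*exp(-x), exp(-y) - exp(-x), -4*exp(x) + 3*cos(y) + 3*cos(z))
(-3*sin(y), 4*exp(x), exp(-x))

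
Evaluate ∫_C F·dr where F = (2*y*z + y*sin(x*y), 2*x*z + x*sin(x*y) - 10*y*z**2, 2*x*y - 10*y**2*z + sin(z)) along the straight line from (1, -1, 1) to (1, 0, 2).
-cos(2) + 2*cos(1) + 6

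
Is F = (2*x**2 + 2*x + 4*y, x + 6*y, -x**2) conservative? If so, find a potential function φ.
No, ∇×F = (0, 2*x, -3) ≠ 0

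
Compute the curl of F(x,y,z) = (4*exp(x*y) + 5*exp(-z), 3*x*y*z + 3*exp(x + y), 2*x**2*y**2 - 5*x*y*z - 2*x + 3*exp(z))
(x*(4*x*y - 3*y - 5*z), -4*x*y**2 + 5*y*z + 2 - 5*exp(-z), -4*x*exp(x*y) + 3*y*z + 3*exp(x + y))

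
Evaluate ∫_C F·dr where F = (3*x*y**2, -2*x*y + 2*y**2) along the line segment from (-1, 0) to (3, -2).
20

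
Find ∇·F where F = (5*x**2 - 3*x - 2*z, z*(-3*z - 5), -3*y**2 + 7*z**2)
10*x + 14*z - 3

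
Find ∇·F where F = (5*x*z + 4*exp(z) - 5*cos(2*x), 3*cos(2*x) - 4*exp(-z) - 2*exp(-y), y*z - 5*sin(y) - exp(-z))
y + 5*z + 10*sin(2*x) + exp(-z) + 2*exp(-y)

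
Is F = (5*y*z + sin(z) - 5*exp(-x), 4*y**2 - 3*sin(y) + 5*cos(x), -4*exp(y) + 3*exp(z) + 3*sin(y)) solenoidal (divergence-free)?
No, ∇·F = 8*y + 3*exp(z) - 3*cos(y) + 5*exp(-x)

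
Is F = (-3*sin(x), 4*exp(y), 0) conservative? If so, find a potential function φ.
Yes, F is conservative. φ = 4*exp(y) + 3*cos(x)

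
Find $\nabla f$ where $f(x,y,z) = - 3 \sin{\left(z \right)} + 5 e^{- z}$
(0, 0, -3*cos(z) - 5*exp(-z))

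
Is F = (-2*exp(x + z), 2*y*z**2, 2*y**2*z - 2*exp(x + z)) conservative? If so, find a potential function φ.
Yes, F is conservative. φ = y**2*z**2 - 2*exp(x + z)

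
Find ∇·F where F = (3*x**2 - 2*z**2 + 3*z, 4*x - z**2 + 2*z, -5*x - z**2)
6*x - 2*z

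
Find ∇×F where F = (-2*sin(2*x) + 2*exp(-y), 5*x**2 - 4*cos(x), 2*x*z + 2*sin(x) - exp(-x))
(0, -2*z - 2*cos(x) - exp(-x), 10*x + 4*sin(x) + 2*exp(-y))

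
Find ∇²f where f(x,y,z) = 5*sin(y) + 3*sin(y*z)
-3*y**2*sin(y*z) - 3*z**2*sin(y*z) - 5*sin(y)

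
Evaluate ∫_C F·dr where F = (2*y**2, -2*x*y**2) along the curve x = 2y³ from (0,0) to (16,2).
512/15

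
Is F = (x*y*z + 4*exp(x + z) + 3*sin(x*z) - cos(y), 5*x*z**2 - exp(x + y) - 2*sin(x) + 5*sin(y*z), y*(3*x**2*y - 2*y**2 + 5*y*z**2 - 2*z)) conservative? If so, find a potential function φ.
No, ∇×F = (6*x**2*y - 10*x*z - 6*y**2 + 10*y*z**2 - 5*y*cos(y*z) - 2*z, -6*x*y**2 + x*y + 3*x*cos(x*z) + 4*exp(x + z), -x*z + 5*z**2 - exp(x + y) - sin(y) - 2*cos(x)) ≠ 0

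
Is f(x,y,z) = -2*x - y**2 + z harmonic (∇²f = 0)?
No, ∇²f = -2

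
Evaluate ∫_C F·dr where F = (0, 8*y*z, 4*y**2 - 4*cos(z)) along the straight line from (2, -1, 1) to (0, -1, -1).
-8 + 8*sin(1)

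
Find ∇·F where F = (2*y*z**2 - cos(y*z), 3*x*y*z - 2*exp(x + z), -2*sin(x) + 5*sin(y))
3*x*z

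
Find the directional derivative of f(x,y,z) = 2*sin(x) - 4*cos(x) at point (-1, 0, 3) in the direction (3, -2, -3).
3*sqrt(22)*(-2*sin(1) + cos(1))/11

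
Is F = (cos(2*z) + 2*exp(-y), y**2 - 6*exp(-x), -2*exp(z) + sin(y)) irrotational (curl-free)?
No, ∇×F = (cos(y), -2*sin(2*z), 2*exp(-y) + 6*exp(-x))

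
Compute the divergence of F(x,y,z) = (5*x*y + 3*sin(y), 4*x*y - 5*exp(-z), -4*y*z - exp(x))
4*x + y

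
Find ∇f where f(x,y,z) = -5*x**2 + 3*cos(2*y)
(-10*x, -6*sin(2*y), 0)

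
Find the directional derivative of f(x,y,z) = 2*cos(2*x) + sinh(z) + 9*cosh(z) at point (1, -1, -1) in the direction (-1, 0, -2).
2*sqrt(5)*(-cosh(1) + 2*sin(2) + 9*sinh(1))/5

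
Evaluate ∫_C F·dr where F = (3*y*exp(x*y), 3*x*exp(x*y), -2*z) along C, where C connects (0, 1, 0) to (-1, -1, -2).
-7 + 3*E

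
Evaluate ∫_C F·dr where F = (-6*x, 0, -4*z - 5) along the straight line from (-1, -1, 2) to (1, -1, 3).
-15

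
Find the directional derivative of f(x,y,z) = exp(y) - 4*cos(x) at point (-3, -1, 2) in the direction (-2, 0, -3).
8*sqrt(13)*sin(3)/13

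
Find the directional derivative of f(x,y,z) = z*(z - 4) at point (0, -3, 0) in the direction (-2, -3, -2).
8*sqrt(17)/17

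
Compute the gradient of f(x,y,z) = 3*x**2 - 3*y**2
(6*x, -6*y, 0)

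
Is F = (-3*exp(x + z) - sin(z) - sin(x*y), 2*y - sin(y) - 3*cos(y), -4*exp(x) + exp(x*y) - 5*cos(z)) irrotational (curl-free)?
No, ∇×F = (x*exp(x*y), -y*exp(x*y) + 4*exp(x) - 3*exp(x + z) - cos(z), x*cos(x*y))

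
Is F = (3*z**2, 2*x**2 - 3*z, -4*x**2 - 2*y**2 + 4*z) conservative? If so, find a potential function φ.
No, ∇×F = (3 - 4*y, 8*x + 6*z, 4*x) ≠ 0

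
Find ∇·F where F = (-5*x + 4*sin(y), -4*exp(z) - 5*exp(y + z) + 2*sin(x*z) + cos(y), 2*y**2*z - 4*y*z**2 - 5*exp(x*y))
2*y**2 - 8*y*z - 5*exp(y + z) - sin(y) - 5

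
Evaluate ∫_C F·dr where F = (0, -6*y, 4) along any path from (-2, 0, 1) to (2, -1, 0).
-7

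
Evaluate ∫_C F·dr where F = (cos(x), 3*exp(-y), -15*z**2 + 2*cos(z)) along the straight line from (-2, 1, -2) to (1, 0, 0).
-43 + sin(1) + 3*exp(-1) + 3*sin(2)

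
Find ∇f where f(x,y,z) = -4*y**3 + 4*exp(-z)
(0, -12*y**2, -4*exp(-z))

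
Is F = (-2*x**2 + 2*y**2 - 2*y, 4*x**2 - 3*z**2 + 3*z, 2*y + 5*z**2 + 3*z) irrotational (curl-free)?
No, ∇×F = (6*z - 1, 0, 8*x - 4*y + 2)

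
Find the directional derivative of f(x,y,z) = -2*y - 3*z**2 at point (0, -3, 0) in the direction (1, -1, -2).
sqrt(6)/3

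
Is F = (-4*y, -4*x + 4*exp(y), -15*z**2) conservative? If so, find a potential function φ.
Yes, F is conservative. φ = -4*x*y - 5*z**3 + 4*exp(y)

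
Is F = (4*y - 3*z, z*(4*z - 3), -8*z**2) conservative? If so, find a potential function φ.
No, ∇×F = (3 - 8*z, -3, -4) ≠ 0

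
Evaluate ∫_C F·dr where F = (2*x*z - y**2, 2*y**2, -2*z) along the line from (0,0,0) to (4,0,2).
52/3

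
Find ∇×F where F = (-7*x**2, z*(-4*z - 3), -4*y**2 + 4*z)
(-8*y + 8*z + 3, 0, 0)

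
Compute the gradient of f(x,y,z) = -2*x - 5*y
(-2, -5, 0)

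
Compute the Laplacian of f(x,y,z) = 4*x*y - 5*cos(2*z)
20*cos(2*z)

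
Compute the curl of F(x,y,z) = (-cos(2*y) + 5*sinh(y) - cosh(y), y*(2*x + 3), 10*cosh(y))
(10*sinh(y), 0, 2*y - 2*sin(2*y) + sinh(y) - 5*cosh(y))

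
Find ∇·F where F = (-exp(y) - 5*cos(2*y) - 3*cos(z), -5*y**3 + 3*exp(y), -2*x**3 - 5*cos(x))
-15*y**2 + 3*exp(y)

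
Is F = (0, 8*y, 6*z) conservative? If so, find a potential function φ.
Yes, F is conservative. φ = 4*y**2 + 3*z**2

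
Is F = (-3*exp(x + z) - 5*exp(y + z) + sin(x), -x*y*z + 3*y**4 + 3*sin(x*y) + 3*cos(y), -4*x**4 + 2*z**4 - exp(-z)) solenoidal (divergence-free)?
No, ∇·F = -x*z + 3*x*cos(x*y) + 12*y**3 + 8*z**3 - 3*exp(x + z) - 3*sin(y) + cos(x) + exp(-z)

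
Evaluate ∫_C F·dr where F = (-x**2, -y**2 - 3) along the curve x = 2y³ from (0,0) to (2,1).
-6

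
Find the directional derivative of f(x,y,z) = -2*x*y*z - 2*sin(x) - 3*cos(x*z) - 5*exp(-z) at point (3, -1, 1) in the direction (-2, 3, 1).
sqrt(14)*(-16*E + 4*E*cos(3) + 3*E*sin(3) + 5)*exp(-1)/14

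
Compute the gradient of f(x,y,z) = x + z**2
(1, 0, 2*z)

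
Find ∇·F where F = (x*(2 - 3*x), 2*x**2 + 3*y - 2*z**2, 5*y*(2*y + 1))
5 - 6*x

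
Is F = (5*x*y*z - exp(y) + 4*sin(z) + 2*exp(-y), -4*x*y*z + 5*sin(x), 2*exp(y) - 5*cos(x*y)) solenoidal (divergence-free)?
No, ∇·F = z*(-4*x + 5*y)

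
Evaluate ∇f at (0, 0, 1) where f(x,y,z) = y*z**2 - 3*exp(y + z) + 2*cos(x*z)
(0, 1 - 3*E, -3*E)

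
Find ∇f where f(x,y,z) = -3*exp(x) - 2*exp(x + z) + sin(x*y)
(y*cos(x*y) - 3*exp(x) - 2*exp(x + z), x*cos(x*y), -2*exp(x + z))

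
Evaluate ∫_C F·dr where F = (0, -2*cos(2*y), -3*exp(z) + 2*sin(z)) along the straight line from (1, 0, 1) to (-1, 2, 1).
-sin(4)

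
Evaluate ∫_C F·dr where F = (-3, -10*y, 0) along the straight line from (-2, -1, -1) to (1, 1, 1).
-9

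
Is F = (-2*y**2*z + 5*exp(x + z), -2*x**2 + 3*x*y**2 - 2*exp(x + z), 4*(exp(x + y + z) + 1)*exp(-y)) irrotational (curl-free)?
No, ∇×F = (2*(exp(x + y + z) - 2)*exp(-y), -2*y**2 + exp(x + z), -4*x + 3*y**2 + 4*y*z - 2*exp(x + z))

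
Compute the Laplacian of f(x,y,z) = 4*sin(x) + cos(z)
-4*sin(x) - cos(z)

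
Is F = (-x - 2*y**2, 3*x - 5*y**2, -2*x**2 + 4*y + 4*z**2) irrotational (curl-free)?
No, ∇×F = (4, 4*x, 4*y + 3)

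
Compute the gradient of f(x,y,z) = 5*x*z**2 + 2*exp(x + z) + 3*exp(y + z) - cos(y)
(5*z**2 + 2*exp(x + z), 3*exp(y + z) + sin(y), 10*x*z + 2*exp(x + z) + 3*exp(y + z))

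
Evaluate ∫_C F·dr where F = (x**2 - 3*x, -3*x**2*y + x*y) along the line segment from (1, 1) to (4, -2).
-243/4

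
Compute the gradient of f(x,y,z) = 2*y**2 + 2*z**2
(0, 4*y, 4*z)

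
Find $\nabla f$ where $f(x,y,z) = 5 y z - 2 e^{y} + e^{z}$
(0, 5*z - 2*exp(y), 5*y + exp(z))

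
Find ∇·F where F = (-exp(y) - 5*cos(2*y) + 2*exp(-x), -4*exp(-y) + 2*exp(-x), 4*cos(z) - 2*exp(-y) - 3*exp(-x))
-4*sin(z) + 4*exp(-y) - 2*exp(-x)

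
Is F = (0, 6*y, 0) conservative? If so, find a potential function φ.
Yes, F is conservative. φ = 3*y**2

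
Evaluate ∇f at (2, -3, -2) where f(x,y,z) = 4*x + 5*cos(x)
(4 - 5*sin(2), 0, 0)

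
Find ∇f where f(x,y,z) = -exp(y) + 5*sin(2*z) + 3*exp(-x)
(-3*exp(-x), -exp(y), 10*cos(2*z))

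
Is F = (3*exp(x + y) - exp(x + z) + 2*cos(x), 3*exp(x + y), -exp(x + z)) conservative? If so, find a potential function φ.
Yes, F is conservative. φ = 3*exp(x + y) - exp(x + z) + 2*sin(x)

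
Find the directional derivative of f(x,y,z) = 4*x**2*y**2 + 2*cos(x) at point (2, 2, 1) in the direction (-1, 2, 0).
2*sqrt(5)*(sin(2) + 32)/5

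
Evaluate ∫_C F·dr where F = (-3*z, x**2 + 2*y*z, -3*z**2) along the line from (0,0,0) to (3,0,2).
-17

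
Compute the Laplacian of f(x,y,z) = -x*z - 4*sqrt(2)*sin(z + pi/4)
4*sqrt(2)*sin(z + pi/4)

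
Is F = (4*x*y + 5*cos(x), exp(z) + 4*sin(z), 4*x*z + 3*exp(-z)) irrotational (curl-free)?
No, ∇×F = (-exp(z) - 4*cos(z), -4*z, -4*x)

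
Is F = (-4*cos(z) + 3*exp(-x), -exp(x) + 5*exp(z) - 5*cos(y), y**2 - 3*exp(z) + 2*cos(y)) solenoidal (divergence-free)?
No, ∇·F = -3*exp(z) + 5*sin(y) - 3*exp(-x)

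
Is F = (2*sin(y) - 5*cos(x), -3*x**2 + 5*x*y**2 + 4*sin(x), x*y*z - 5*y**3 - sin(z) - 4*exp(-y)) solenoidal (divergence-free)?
No, ∇·F = 11*x*y + 5*sin(x) - cos(z)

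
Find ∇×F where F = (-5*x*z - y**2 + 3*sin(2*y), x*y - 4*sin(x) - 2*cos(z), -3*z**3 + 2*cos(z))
(-2*sin(z), -5*x, 3*y - 4*cos(x) - 6*cos(2*y))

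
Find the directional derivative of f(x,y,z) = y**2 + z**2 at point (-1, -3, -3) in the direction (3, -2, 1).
3*sqrt(14)/7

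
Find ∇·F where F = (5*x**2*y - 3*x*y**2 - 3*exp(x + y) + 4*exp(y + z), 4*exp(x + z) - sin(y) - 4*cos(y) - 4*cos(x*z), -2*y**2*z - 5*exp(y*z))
10*x*y - 5*y**2 - 5*y*exp(y*z) - 3*exp(x + y) + 4*sin(y) - cos(y)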